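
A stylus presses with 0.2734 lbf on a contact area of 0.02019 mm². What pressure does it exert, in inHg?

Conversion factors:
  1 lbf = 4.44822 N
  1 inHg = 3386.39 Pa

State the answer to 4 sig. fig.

1.779×10⁴ inHg

0.2734 lbf × 4.44822 → 1.21614 N
0.02019 mm² × 10⁻⁶ → 2.019×10⁻⁸ m²
P = F / A = 1.21614 N / 2.019×10⁻⁸ m² = 6.02348×10⁷ Pa
6.02348×10⁷ Pa ÷ (3386.39 Pa/inHg) = 17787.3 inHg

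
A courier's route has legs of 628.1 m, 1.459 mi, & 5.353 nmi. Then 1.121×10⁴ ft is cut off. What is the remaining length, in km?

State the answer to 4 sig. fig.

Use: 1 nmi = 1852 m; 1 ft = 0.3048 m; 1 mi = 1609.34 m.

9.473 km

628.1 m (already m)
1.459 mi × 1609.34 = 2348.03 m
5.353 nmi × 1852 = 9913.76 m
1.121×10⁴ ft × 0.3048 = 3416.81 m
Net: 628.1 + 2348.03 + 9913.76 − 3416.81 = 9473.08 m
In km: 9473.08 / 1000 = 9.47308 km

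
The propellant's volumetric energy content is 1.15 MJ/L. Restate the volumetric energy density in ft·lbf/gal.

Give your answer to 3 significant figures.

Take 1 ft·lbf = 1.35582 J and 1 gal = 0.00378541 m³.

1.15 MJ/L × 1000000 J/MJ ÷ 0.001 m³/L = 1.15×10⁹ J/m³
1.15×10⁹ J/m³ ÷ 1.35582 J/ft·lbf × 0.00378541 m³/gal = 3.21077×10⁶ ft·lbf/gal

3.21×10⁶ ft·lbf/gal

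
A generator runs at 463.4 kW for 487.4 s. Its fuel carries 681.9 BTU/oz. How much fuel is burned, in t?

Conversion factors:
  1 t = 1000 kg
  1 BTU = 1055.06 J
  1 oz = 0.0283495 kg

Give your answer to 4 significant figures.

463.4 kW → 463400 W
E = P × t = 463400 × 487.4 = 2.25861×10⁸ J
681.9 BTU/oz → 2.53777×10⁷ J/kg
m = E / e_s = 2.25861×10⁸ / 2.53777×10⁷ = 8.89998 kg
In t: 8.89998 / 1000 = 0.00889998 t

0.008900 t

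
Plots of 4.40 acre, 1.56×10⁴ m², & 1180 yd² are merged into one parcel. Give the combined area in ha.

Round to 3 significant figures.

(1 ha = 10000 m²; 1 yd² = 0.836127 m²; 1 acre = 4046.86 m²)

3.44 ha

4.40 acre × 4046.86 = 17806.2 m²
1.56×10⁴ m² (already m²)
1180 yd² × 0.836127 = 986.63 m²
Total: 17806.2 + 15600 + 986.63 = 34392.8 m²
In ha: 34392.8 / 10000 = 3.43928 ha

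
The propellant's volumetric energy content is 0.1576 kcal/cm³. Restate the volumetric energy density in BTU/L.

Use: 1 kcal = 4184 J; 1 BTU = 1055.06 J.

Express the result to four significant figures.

0.1576 kcal/cm³ × 4184 J/kcal ÷ 10⁻⁶ m³/cm³ = 6.59398×10⁸ J/m³
6.59398×10⁸ J/m³ ÷ 1055.06 J/BTU × 0.001 m³/L = 624.986 BTU/L

625.0 BTU/L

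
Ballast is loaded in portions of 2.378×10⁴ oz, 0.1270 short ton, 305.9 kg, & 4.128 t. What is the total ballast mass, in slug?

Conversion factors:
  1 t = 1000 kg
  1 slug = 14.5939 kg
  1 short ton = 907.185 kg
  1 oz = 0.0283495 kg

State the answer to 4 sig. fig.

2.378×10⁴ oz × 0.0283495 = 674.151 kg
0.1270 short ton × 907.185 = 115.212 kg
305.9 kg (already kg)
4.128 t × 1000 = 4128 kg
Total: 674.151 + 115.212 + 305.9 + 4128 = 5223.26 kg
In slug: 5223.26 / 14.5939 = 357.907 slug

357.9 slug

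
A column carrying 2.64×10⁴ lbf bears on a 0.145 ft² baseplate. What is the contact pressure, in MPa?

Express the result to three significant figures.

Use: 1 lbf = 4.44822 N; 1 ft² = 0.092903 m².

8.72 MPa

2.64×10⁴ lbf × 4.44822 → 117433 N
0.145 ft² × 0.092903 → 0.0134709 m²
P = F / A = 117433 N / 0.0134709 m² = 8.71753×10⁶ Pa
8.71753×10⁶ Pa ÷ (1000000 Pa/MPa) = 8.71753 MPa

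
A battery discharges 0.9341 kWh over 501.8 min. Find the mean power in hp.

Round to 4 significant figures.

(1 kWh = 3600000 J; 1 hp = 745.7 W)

0.1498 hp

0.9341 kWh × 3600000 = 3.36276×10⁶ J
501.8 min × 60 = 30108 s
P = E / t = 3.36276×10⁶ J / 30108 s = 111.69 W
111.69 W ÷ (745.7 W/hp) = 0.149779 hp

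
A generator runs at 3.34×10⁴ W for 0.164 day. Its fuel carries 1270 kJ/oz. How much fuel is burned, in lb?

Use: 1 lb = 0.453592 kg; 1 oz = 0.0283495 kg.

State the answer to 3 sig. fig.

23.3 lb

0.164 day → 14169.6 s
E = P × t = 33400 × 14169.6 = 4.73265×10⁸ J
1270 kJ/oz → 4.4798×10⁷ J/kg
m = E / e_s = 4.73265×10⁸ / 4.4798×10⁷ = 10.5644 kg
In lb: 10.5644 / 0.453592 = 23.2905 lb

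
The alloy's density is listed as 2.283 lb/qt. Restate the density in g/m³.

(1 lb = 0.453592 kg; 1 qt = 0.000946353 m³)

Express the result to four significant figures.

1.094×10⁶ g/m³

2.283 lb/qt × 0.453592 kg/lb ÷ 0.000946353 m³/qt = 1094.25 kg/m³
1094.25 kg/m³ ÷ 0.001 kg/g = 1.09425×10⁶ g/m³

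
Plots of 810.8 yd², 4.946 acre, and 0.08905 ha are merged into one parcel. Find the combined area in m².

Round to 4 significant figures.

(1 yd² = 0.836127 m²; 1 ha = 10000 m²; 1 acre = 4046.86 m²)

2.158×10⁴ m²

810.8 yd² × 0.836127 = 677.932 m²
4.946 acre × 4046.86 = 20015.8 m²
0.08905 ha × 10000 = 890.5 m²
Combined: 677.932 + 20015.8 + 890.5 = 21584.2 m²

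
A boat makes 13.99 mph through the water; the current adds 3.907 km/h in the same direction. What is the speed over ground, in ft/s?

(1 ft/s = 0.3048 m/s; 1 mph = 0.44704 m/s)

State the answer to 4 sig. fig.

24.08 ft/s

13.99 mph × 0.44704 → 6.25409 m/s
3.907 km/h × (1/3.6) → 1.08528 m/s
Total: 6.25409 + 1.08528 = 7.33937 m/s
In ft/s: 7.33937 / 0.3048 = 24.0793 ft/s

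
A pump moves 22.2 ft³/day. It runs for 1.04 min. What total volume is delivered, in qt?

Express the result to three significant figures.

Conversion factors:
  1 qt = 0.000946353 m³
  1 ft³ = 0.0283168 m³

0.480 qt

22.2 ft³/day → 7.27584×10⁻⁶ m³/s
1.04 min → 62.4 s
V = Q × t = 7.27584×10⁻⁶ × 62.4 = 4.54012×10⁻⁴ m³
In qt: 4.54012×10⁻⁴ / 0.000946353 = 0.479749 qt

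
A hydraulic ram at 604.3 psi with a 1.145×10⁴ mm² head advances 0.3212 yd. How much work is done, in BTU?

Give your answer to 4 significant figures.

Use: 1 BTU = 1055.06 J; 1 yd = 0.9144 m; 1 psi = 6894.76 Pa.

13.28 BTU

604.3 psi → 4.1665×10⁶ Pa
1.145×10⁴ mm² → 0.01145 m²
F = P × A = 4.1665×10⁶ × 0.01145 = 47706.4 N
0.3212 yd → 0.293705 m
W = F × d = 47706.4 × 0.293705 = 14011.6 J
In BTU: 14011.6 / 1055.06 = 13.2804 BTU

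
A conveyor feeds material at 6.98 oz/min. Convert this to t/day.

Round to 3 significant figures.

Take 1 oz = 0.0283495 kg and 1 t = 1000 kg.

6.98 oz/min × 0.0283495 kg/oz ÷ 60 s/min = 0.00329799 kg/s
0.00329799 kg/s ÷ 1000 kg/t × 86400 s/day = 0.284946 t/day

0.285 t/day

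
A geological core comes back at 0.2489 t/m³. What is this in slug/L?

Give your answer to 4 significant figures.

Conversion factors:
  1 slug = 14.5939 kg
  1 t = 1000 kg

0.01706 slug/L

0.2489 t/m³ × 1000 kg/t = 248.9 kg/m³
248.9 kg/m³ ÷ 14.5939 kg/slug × 0.001 m³/L = 0.0170551 slug/L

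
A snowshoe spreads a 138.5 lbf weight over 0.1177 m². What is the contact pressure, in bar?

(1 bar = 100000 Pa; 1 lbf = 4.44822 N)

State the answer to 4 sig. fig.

138.5 lbf × 4.44822 → 616.078 N
P = F / A = 616.078 N / 0.1177 m² = 5234.31 Pa
5234.31 Pa ÷ (100000 Pa/bar) = 0.0523431 bar

0.05234 bar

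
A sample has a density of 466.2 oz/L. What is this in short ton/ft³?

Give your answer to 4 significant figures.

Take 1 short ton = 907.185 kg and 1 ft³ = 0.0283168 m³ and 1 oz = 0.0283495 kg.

0.4125 short ton/ft³

466.2 oz/L × 0.0283495 kg/oz ÷ 0.001 m³/L = 13216.5 kg/m³
13216.5 kg/m³ ÷ 907.185 kg/short ton × 0.0283168 m³/ft³ = 0.412539 short ton/ft³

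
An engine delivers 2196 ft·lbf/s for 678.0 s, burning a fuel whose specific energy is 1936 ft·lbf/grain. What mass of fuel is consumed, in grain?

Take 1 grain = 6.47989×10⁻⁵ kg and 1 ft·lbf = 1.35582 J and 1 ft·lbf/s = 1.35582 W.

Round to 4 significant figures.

769.1 grain

2196 ft·lbf/s → 2977.38 W
E = P × t = 2977.38 × 678 = 2.01866×10⁶ J
1936 ft·lbf/grain → 4.05079×10⁷ J/kg
m = E / e_s = 2.01866×10⁶ / 4.05079×10⁷ = 0.0498337 kg
In grain: 0.0498337 / 6.47989×10⁻⁵ = 769.052 grain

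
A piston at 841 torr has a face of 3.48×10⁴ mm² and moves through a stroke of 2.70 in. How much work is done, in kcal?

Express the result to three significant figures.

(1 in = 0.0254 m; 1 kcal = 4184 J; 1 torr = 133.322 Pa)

0.0640 kcal

841 torr → 112124 Pa
3.48×10⁴ mm² → 0.0348 m²
F = P × A = 112124 × 0.0348 = 3901.92 N
2.70 in → 0.06858 m
W = F × d = 3901.92 × 0.06858 = 267.594 J
In kcal: 267.594 / 4184 = 0.0639565 kcal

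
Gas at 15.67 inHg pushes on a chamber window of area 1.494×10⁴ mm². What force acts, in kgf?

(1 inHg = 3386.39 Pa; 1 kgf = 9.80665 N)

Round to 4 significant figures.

80.84 kgf

15.67 inHg × 3386.39 = 53064.7 Pa
1.494×10⁴ mm² × 10⁻⁶ = 0.01494 m²
F = P × A = 53064.7 Pa × 0.01494 m² = 792.787 N
792.787 N ÷ (9.80665 N/kgf) = 80.8418 kgf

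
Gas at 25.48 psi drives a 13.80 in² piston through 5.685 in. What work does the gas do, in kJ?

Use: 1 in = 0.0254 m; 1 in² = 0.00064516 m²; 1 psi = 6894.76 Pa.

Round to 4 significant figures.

0.2259 kJ

25.48 psi → 175678 Pa
13.80 in² → 0.00890321 m²
F = P × A = 175678 × 0.00890321 = 1564.1 N
5.685 in → 0.144399 m
W = F × d = 1564.1 × 0.144399 = 225.854 J
In kJ: 225.854 / 1000 = 0.225854 kJ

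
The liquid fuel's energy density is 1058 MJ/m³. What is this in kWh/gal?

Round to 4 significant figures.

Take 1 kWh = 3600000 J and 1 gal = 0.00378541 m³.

1.112 kWh/gal

1058 MJ/m³ × 1000000 J/MJ = 1.058×10⁹ J/m³
1.058×10⁹ J/m³ ÷ 3600000 J/kWh × 0.00378541 m³/gal = 1.11249 kWh/gal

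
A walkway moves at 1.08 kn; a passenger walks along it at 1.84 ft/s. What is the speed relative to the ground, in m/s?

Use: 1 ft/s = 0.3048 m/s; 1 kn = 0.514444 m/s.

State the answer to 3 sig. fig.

1.12 m/s

1.08 kn × 0.514444 = 0.5556 m/s
1.84 ft/s × 0.3048 = 0.560832 m/s
Sum: 0.5556 + 0.560832 = 1.11643 m/s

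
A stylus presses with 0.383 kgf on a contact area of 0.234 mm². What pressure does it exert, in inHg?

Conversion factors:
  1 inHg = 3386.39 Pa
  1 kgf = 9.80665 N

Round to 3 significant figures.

0.383 kgf × 9.80665 = 3.75595 N
0.234 mm² × 10⁻⁶ = 2.34×10⁻⁷ m²
P = F / A = 3.75595 N / 2.34×10⁻⁷ m² = 1.60511×10⁷ Pa
1.60511×10⁷ Pa ÷ (3386.39 Pa/inHg) = 4739.89 inHg

4740 inHg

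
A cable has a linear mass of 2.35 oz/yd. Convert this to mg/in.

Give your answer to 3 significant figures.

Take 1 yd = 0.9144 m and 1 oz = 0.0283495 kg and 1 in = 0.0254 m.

1850 mg/in

2.35 oz/yd × 0.0283495 kg/oz ÷ 0.9144 m/yd = 0.072858 kg/m
0.072858 kg/m ÷ 10⁻⁶ kg/mg × 0.0254 m/in = 1850.59 mg/in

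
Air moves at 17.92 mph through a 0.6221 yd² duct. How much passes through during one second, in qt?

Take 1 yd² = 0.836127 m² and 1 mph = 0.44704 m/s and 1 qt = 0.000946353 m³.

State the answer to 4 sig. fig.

4403 qt

17.92 mph × 0.44704 → 8.01096 m/s
0.6221 yd² × 0.836127 → 0.520155 m²
V = v × A × t = 8.01096 m/s × 0.520155 m² × 1 s = 4.16694 m³
4.16694 m³ ÷ (0.000946353 m³/qt) = 4403.16 qt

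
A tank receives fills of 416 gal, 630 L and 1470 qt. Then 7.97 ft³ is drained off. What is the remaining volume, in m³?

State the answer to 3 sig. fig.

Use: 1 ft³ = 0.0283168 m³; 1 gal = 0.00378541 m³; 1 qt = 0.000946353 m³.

416 gal × 0.00378541 = 1.57473 m³
630 L × 0.001 = 0.63 m³
1470 qt × 0.000946353 = 1.39114 m³
7.97 ft³ × 0.0283168 = 0.225685 m³
Sum: 1.57473 + 0.63 + 1.39114 − 0.225685 = 3.37018 m³

3.37 m³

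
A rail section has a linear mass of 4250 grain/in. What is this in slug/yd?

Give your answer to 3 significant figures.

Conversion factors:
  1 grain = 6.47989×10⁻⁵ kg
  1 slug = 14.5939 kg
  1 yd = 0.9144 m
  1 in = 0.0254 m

4250 grain/in × 6.47989×10⁻⁵ kg/grain ÷ 0.0254 m/in = 10.8423 kg/m
10.8423 kg/m ÷ 14.5939 kg/slug × 0.9144 m/yd = 0.679339 slug/yd

0.679 slug/yd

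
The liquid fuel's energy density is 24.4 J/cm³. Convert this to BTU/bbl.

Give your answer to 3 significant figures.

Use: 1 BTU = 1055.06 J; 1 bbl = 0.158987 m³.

24.4 J/cm³ ÷ 10⁻⁶ m³/cm³ = 2.44×10⁷ J/m³
2.44×10⁷ J/m³ ÷ 1055.06 J/BTU × 0.158987 m³/bbl = 3676.84 BTU/bbl

3680 BTU/bbl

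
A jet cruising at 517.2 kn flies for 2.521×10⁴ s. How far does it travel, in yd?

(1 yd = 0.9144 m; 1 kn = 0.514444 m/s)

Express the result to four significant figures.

517.2 kn × 0.514444 → 266.07 m/s
d = v × t = 266.07 m/s × 25210 s = 6.70762×10⁶ m
6.70762×10⁶ m ÷ (0.9144 m/yd) = 7.33554×10⁶ yd

7.336×10⁶ yd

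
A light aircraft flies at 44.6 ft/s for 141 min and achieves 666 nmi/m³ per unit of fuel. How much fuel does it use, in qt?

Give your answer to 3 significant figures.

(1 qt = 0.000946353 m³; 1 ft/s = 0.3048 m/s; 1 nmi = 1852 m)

44.6 ft/s → 13.5941 m/s
141 min → 8460 s
d = v × t = 13.5941 × 8460 = 115006 m
666 nmi/m³ → 1.23343×10⁶ m/m³
V = d / (distance per unit fuel) = 115006 / 1.23343×10⁶ = 0.0932408 m³
In qt: 0.0932408 / 0.000946353 = 98.5264 qt

98.5 qt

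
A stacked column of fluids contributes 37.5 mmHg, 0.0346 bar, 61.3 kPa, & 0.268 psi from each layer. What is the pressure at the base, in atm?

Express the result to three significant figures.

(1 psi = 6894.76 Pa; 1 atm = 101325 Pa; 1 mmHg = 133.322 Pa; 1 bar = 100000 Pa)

37.5 mmHg × 133.322 = 4999.58 Pa
0.0346 bar × 100000 = 3460 Pa
61.3 kPa × 1000 = 61300 Pa
0.268 psi × 6894.76 = 1847.8 Pa
Total: 4999.58 + 3460 + 61300 + 1847.8 = 71607.4 Pa
In atm: 71607.4 / 101325 = 0.70671 atm

0.707 atm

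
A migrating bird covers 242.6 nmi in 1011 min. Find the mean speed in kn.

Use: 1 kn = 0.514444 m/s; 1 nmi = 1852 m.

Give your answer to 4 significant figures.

14.40 kn

242.6 nmi × 1852 = 449295 m
1011 min × 60 = 60660 s
v = d / t = 449295 m / 60660 s = 7.40678 m/s
7.40678 m/s ÷ (0.514444 m/s/kn) = 14.3976 kn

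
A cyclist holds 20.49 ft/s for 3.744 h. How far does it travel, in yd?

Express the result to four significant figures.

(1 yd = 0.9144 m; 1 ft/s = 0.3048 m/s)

9.206×10⁴ yd

20.49 ft/s × 0.3048 = 6.24535 m/s
3.744 h × 3600 = 13478.4 s
d = v × t = 6.24535 m/s × 13478.4 s = 84177.3 m
84177.3 m ÷ (0.9144 m/yd) = 92057.4 yd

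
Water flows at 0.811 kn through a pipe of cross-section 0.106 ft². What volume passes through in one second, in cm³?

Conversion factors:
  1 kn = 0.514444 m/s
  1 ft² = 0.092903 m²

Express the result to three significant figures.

4110 cm³

0.811 kn × 0.514444 → 0.417214 m/s
0.106 ft² × 0.092903 → 0.00984772 m²
V = v × A × t = 0.417214 m/s × 0.00984772 m² × 1 s = 0.00410861 m³
0.00410861 m³ ÷ (10⁻⁶ m³/cm³) = 4108.61 cm³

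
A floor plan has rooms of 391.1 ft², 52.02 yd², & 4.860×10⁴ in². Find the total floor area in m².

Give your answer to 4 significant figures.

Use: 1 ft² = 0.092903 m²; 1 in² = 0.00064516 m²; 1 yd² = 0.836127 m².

391.1 ft² × 0.092903 = 36.3344 m²
52.02 yd² × 0.836127 = 43.4953 m²
4.860×10⁴ in² × 0.00064516 = 31.3548 m²
Sum: 36.3344 + 43.4953 + 31.3548 = 111.184 m²

111.2 m²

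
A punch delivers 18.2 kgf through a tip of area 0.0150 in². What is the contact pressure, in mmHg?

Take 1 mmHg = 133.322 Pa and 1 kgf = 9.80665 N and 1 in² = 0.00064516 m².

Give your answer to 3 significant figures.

1.38×10⁵ mmHg

18.2 kgf × 9.80665 → 178.481 N
0.0150 in² × 0.00064516 → 9.6774×10⁻⁶ m²
P = F / A = 178.481 N / 9.6774×10⁻⁶ m² = 1.84431×10⁷ Pa
1.84431×10⁷ Pa ÷ (133.322 Pa/mmHg) = 138335 mmHg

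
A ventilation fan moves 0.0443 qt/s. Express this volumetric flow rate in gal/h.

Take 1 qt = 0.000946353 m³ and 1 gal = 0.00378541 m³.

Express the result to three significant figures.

39.9 gal/h

0.0443 qt/s × 0.000946353 m³/qt = 4.19234×10⁻⁵ m³/s
4.19234×10⁻⁵ m³/s ÷ 0.00378541 m³/gal × 3600 s/h = 39.87 gal/h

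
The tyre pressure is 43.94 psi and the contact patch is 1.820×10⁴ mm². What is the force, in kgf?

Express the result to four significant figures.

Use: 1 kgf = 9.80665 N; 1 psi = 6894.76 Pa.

43.94 psi × 6894.76 = 302956 Pa
1.820×10⁴ mm² × 10⁻⁶ = 0.0182 m²
F = P × A = 302956 Pa × 0.0182 m² = 5513.8 N
5513.8 N ÷ (9.80665 N/kgf) = 562.251 kgf

562.3 kgf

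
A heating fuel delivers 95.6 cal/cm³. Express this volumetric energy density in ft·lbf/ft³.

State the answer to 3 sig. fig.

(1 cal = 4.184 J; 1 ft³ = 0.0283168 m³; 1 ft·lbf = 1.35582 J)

8.35×10⁶ ft·lbf/ft³

95.6 cal/cm³ × 4.184 J/cal ÷ 10⁻⁶ m³/cm³ = 3.9999×10⁸ J/m³
3.9999×10⁸ J/m³ ÷ 1.35582 J/ft·lbf × 0.0283168 m³/ft³ = 8.35394×10⁶ ft·lbf/ft³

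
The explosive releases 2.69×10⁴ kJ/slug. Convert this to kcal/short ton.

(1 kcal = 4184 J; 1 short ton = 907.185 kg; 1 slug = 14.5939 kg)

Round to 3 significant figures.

2.69×10⁴ kJ/slug × 1000 J/kJ ÷ 14.5939 kg/slug = 1.84324×10⁶ J/kg
1.84324×10⁶ J/kg ÷ 4184 J/kcal × 907.185 kg/short ton = 399656 kcal/short ton

4.00×10⁵ kcal/short ton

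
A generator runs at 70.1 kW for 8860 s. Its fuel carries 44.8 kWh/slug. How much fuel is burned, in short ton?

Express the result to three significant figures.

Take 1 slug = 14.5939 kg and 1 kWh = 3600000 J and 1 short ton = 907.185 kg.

70.1 kW → 70100 W
E = P × t = 70100 × 8860 = 6.21086×10⁸ J
44.8 kWh/slug → 1.10512×10⁷ J/kg
m = E / e_s = 6.21086×10⁸ / 1.10512×10⁷ = 56.2008 kg
In short ton: 56.2008 / 907.185 = 0.0619508 short ton

0.0620 short ton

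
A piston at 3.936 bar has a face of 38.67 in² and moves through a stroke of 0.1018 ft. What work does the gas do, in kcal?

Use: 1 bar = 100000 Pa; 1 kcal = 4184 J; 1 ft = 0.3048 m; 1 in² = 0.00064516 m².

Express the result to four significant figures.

0.07282 kcal

3.936 bar → 393600 Pa
38.67 in² → 0.0249483 m²
F = P × A = 393600 × 0.0249483 = 9819.65 N
0.1018 ft → 0.0310286 m
W = F × d = 9819.65 × 0.0310286 = 304.69 J
In kcal: 304.69 / 4184 = 0.0728227 kcal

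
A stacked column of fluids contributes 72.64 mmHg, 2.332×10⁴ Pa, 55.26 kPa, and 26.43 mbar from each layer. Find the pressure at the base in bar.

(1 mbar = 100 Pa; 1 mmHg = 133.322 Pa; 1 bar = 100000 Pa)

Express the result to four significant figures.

72.64 mmHg × 133.322 = 9684.51 Pa
2.332×10⁴ Pa (already Pa)
55.26 kPa × 1000 = 55260 Pa
26.43 mbar × 100 = 2643 Pa
Total: 9684.51 + 23320 + 55260 + 2643 = 90907.5 Pa
In bar: 90907.5 / 100000 = 0.909075 bar

0.9091 bar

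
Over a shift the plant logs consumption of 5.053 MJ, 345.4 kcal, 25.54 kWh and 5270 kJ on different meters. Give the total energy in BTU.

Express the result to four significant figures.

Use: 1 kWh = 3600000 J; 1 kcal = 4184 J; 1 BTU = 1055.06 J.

9.830×10⁴ BTU

5.053 MJ × 1000000 = 5.053×10⁶ J
345.4 kcal × 4184 = 1.44515×10⁶ J
25.54 kWh × 3600000 = 9.1944×10⁷ J
5270 kJ × 1000 = 5.27×10⁶ J
Sum: 5.053×10⁶ + 1.44515×10⁶ + 9.1944×10⁷ + 5.27×10⁶ = 1.03712×10⁸ J
In BTU: 1.03712×10⁸ / 1055.06 = 98299.6 BTU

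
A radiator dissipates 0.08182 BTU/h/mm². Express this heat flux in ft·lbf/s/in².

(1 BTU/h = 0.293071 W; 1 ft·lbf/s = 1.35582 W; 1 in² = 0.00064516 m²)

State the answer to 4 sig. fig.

0.08182 BTU/h/mm² × 0.293071 W/BTU/h ÷ 10⁻⁶ m²/mm² = 23979.1 W/m²
23979.1 W/m² ÷ 1.35582 W/ft·lbf/s × 0.00064516 m²/in² = 11.4103 ft·lbf/s/in²

11.41 ft·lbf/s/in²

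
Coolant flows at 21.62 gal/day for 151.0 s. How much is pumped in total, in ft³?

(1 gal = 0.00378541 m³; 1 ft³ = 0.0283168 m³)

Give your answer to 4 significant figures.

21.62 gal/day → 9.47229×10⁻⁷ m³/s
V = Q × t = 9.47229×10⁻⁷ × 151 = 1.43032×10⁻⁴ m³
In ft³: 1.43032×10⁻⁴ / 0.0283168 = 0.00505114 ft³

0.005051 ft³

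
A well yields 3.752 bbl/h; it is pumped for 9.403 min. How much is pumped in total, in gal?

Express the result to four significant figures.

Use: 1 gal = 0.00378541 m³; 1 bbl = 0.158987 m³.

24.70 gal

3.752 bbl/h → 1.657×10⁻⁴ m³/s
9.403 min → 564.18 s
V = Q × t = 1.657×10⁻⁴ × 564.18 = 0.0934846 m³
In gal: 0.0934846 / 0.00378541 = 24.696 gal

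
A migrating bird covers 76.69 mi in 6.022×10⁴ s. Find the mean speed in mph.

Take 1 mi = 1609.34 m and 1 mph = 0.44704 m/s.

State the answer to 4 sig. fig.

76.69 mi × 1609.34 → 123420 m
v = d / t = 123420 m / 60220 s = 2.04949 m/s
2.04949 m/s ÷ (0.44704 m/s/mph) = 4.58458 mph

4.585 mph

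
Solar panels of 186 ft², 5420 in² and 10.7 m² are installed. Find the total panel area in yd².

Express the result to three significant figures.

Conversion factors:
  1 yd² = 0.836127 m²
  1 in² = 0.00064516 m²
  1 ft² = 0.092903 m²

186 ft² × 0.092903 → 17.28 m²
5420 in² × 0.00064516 → 3.49677 m²
10.7 m² (already m²)
Total: 17.28 + 3.49677 + 10.7 = 31.4768 m²
In yd²: 31.4768 / 0.836127 = 37.646 yd²

37.6 yd²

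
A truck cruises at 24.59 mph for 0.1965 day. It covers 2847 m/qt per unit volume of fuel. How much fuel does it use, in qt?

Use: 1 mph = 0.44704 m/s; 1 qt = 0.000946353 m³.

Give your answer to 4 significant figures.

65.55 qt

24.59 mph → 10.9927 m/s
0.1965 day → 16977.6 s
d = v × t = 10.9927 × 16977.6 = 186630 m
2847 m/qt → 3.00839×10⁶ m/m³
V = d / (distance per unit fuel) = 186630 / 3.00839×10⁶ = 0.0620365 m³
In qt: 0.0620365 / 0.000946353 = 65.5532 qt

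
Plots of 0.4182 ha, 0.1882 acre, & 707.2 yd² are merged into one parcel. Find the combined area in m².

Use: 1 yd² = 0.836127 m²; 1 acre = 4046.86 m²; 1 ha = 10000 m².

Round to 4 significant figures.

5535 m²

0.4182 ha × 10000 = 4182 m²
0.1882 acre × 4046.86 = 761.619 m²
707.2 yd² × 0.836127 = 591.309 m²
Sum: 4182 + 761.619 + 591.309 = 5534.93 m²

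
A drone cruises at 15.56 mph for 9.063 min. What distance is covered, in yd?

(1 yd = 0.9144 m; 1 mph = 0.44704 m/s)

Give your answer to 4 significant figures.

15.56 mph × 0.44704 = 6.95594 m/s
9.063 min × 60 = 543.78 s
d = v × t = 6.95594 m/s × 543.78 s = 3782.5 m
3782.5 m ÷ (0.9144 m/yd) = 4136.59 yd

4137 yd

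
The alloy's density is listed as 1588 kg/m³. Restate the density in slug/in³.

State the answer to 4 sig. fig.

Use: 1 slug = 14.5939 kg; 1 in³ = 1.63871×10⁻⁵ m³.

1588 kg/m³ is already 1588 kg/m³
1588 kg/m³ ÷ 14.5939 kg/slug × 1.63871×10⁻⁵ m³/in³ = 0.00178312 slug/in³

0.001783 slug/in³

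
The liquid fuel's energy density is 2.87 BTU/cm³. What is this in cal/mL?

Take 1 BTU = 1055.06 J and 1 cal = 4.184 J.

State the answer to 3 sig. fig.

2.87 BTU/cm³ × 1055.06 J/BTU ÷ 10⁻⁶ m³/cm³ = 3.02802×10⁹ J/m³
3.02802×10⁹ J/m³ ÷ 4.184 J/cal × 10⁻⁶ m³/mL = 723.714 cal/mL

724 cal/mL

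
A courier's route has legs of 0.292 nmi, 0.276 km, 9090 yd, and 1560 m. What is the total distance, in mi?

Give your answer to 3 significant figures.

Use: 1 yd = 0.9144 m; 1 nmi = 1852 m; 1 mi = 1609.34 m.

0.292 nmi × 1852 → 540.784 m
0.276 km × 1000 → 276 m
9090 yd × 0.9144 → 8311.9 m
1560 m (already m)
Combined: 540.784 + 276 + 8311.9 + 1560 = 10688.7 m
In mi: 10688.7 / 1609.34 = 6.64167 mi

6.64 mi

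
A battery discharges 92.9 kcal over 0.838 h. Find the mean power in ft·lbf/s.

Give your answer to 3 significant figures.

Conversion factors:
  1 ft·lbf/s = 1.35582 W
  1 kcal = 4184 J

95.0 ft·lbf/s

92.9 kcal × 4184 = 388694 J
0.838 h × 3600 = 3016.8 s
P = E / t = 388694 J / 3016.8 s = 128.843 W
128.843 W ÷ (1.35582 W/ft·lbf/s) = 95.0296 ft·lbf/s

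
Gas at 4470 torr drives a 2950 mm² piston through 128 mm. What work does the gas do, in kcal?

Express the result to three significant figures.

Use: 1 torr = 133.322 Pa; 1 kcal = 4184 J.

0.0538 kcal

4470 torr → 595949 Pa
2950 mm² → 0.00295 m²
F = P × A = 595949 × 0.00295 = 1758.05 N
128 mm → 0.128 m
W = F × d = 1758.05 × 0.128 = 225.03 J
In kcal: 225.03 / 4184 = 0.0537835 kcal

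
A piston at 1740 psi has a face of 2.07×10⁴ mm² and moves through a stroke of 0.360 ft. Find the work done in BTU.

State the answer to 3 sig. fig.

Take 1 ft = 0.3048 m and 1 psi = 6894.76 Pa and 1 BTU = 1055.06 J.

25.8 BTU

1740 psi → 1.19969×10⁷ Pa
2.07×10⁴ mm² → 0.0207 m²
F = P × A = 1.19969×10⁷ × 0.0207 = 248336 N
0.360 ft → 0.109728 m
W = F × d = 248336 × 0.109728 = 27249.4 J
In BTU: 27249.4 / 1055.06 = 25.8273 BTU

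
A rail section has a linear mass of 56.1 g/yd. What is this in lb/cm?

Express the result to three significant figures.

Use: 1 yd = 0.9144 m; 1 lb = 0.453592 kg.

0.00135 lb/cm

56.1 g/yd × 0.001 kg/g ÷ 0.9144 m/yd = 0.0613517 kg/m
0.0613517 kg/m ÷ 0.453592 kg/lb × 0.01 m/cm = 0.00135257 lb/cm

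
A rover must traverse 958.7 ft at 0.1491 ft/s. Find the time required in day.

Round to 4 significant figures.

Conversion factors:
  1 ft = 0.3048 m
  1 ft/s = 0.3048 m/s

958.7 ft × 0.3048 = 292.212 m
0.1491 ft/s × 0.3048 = 0.0454457 m/s
t = d / v = 292.212 m / 0.0454457 m/s = 6429.92 s
6429.92 s ÷ (86400 s/day) = 0.0744204 day

0.07442 day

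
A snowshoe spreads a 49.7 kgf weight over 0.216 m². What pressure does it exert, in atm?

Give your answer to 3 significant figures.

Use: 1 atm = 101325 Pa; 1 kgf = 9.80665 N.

0.0223 atm

49.7 kgf × 9.80665 → 487.391 N
P = F / A = 487.391 N / 0.216 m² = 2256.44 Pa
2256.44 Pa ÷ (101325 Pa/atm) = 0.0222693 atm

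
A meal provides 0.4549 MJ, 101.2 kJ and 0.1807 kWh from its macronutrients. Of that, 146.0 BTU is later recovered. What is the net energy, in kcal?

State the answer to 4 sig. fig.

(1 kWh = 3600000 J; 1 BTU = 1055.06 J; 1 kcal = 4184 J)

0.4549 MJ × 1000000 → 454900 J
101.2 kJ × 1000 → 101200 J
0.1807 kWh × 3600000 → 650520 J
146.0 BTU × 1055.06 → 154039 J
Sum: 454900 + 101200 + 650520 − 154039 = 1.05258×10⁶ J
In kcal: 1.05258×10⁶ / 4184 = 251.573 kcal

251.6 kcal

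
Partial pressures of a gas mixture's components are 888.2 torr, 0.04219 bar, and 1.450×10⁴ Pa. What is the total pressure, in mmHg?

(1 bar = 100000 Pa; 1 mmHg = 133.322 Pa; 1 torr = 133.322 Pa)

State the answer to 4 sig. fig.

1029 mmHg

888.2 torr × 133.322 = 118417 Pa
0.04219 bar × 100000 = 4219 Pa
1.450×10⁴ Pa (already Pa)
Sum: 118417 + 4219 + 14500 = 137136 Pa
In mmHg: 137136 / 133.322 = 1028.61 mmHg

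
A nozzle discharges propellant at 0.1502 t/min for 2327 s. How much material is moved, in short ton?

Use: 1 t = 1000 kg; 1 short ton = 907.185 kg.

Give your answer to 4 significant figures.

0.1502 t/min → 2.50333 kg/s
m = ṁ × t = 2.50333 × 2327 = 5825.25 kg
In short ton: 5825.25 / 907.185 = 6.42124 short ton

6.421 short ton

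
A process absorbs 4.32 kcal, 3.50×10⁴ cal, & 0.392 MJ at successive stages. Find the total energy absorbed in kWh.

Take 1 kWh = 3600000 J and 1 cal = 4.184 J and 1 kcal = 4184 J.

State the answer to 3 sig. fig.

0.155 kWh

4.32 kcal × 4184 = 18074.9 J
3.50×10⁴ cal × 4.184 = 146440 J
0.392 MJ × 1000000 = 392000 J
Total: 18074.9 + 146440 + 392000 = 556515 J
In kWh: 556515 / 3600000 = 0.154588 kWh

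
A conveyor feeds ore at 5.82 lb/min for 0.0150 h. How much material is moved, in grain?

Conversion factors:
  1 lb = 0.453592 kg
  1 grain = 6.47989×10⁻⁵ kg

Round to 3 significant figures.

5.82 lb/min → 0.0439984 kg/s
0.0150 h → 54 s
m = ṁ × t = 0.0439984 × 54 = 2.37591 kg
In grain: 2.37591 / 6.47989×10⁻⁵ = 36665.9 grain

3.67×10⁴ grain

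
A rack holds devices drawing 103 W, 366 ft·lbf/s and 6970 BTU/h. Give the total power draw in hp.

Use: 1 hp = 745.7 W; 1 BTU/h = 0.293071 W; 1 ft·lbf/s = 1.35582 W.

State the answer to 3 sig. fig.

3.54 hp

103 W (already W)
366 ft·lbf/s × 1.35582 → 496.23 W
6970 BTU/h × 0.293071 → 2042.7 W
Total: 103 + 496.23 + 2042.7 = 2641.93 W
In hp: 2641.93 / 745.7 = 3.54289 hp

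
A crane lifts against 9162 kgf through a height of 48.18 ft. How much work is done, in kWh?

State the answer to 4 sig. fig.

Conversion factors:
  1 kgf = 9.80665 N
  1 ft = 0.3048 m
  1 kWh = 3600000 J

9162 kgf × 9.80665 = 89848.5 N
48.18 ft × 0.3048 = 14.6853 m
W = F × d = 89848.5 N × 14.6853 m = 1.31945×10⁶ J
1.31945×10⁶ J ÷ (3600000 J/kWh) = 0.366514 kWh

0.3665 kWh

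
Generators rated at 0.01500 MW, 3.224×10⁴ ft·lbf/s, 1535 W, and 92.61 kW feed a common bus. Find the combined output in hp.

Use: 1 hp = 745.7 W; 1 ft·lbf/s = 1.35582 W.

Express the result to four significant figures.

205.0 hp

0.01500 MW × 1000000 = 15000 W
3.224×10⁴ ft·lbf/s × 1.35582 = 43711.6 W
1535 W (already W)
92.61 kW × 1000 = 92610 W
Sum: 15000 + 43711.6 + 1535 + 92610 = 152857 W
In hp: 152857 / 745.7 = 204.985 hp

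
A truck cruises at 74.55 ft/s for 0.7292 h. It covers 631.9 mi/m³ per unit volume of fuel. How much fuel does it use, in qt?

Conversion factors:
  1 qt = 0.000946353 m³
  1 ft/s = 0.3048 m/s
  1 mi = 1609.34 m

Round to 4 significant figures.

74.55 ft/s → 22.7228 m/s
0.7292 h → 2625.12 s
d = v × t = 22.7228 × 2625.12 = 59650.1 m
631.9 mi/m³ → 1.01694×10⁶ m/m³
V = d / (distance per unit fuel) = 59650.1 / 1.01694×10⁶ = 0.0586565 m³
In qt: 0.0586565 / 0.000946353 = 61.9816 qt

61.98 qt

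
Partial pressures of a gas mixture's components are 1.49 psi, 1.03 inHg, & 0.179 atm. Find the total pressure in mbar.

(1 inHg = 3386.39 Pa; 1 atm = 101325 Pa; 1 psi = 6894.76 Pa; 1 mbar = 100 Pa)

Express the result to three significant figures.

1.49 psi × 6894.76 → 10273.2 Pa
1.03 inHg × 3386.39 → 3487.98 Pa
0.179 atm × 101325 → 18137.2 Pa
Combined: 10273.2 + 3487.98 + 18137.2 = 31898.4 Pa
In mbar: 31898.4 / 100 = 318.984 mbar

319 mbar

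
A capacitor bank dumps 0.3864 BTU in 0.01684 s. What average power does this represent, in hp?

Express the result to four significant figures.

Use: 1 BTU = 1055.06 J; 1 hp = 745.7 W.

0.3864 BTU × 1055.06 = 407.675 J
P = E / t = 407.675 J / 0.01684 s = 24208.7 W
24208.7 W ÷ (745.7 W/hp) = 32.4644 hp

32.46 hp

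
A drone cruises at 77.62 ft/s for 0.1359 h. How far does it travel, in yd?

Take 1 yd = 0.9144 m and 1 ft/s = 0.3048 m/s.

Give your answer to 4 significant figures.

77.62 ft/s × 0.3048 → 23.6586 m/s
0.1359 h × 3600 → 489.24 s
d = v × t = 23.6586 m/s × 489.24 s = 11574.7 m
11574.7 m ÷ (0.9144 m/yd) = 12658.2 yd

1.266×10⁴ yd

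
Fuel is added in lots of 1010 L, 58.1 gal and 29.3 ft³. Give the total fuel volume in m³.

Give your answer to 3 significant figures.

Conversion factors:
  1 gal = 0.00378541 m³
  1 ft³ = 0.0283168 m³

1010 L × 0.001 = 1.01 m³
58.1 gal × 0.00378541 = 0.219932 m³
29.3 ft³ × 0.0283168 = 0.829682 m³
Total: 1.01 + 0.219932 + 0.829682 = 2.05961 m³

2.06 m³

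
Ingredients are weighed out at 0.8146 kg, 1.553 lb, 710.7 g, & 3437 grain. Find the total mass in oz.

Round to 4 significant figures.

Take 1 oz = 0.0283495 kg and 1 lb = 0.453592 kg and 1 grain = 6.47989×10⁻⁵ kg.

0.8146 kg (already kg)
1.553 lb × 0.453592 = 0.704428 kg
710.7 g × 0.001 = 0.7107 kg
3437 grain × 6.47989×10⁻⁵ = 0.222714 kg
Combined: 0.8146 + 0.704428 + 0.7107 + 0.222714 = 2.45244 kg
In oz: 2.45244 / 0.0283495 = 86.5073 oz

86.51 oz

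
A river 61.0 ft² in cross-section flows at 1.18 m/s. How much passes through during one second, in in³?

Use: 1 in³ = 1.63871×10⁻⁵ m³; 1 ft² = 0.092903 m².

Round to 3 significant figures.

4.08×10⁵ in³

61.0 ft² × 0.092903 = 5.66708 m²
V = v × A × t = 1.18 m/s × 5.66708 m² × 1 s = 6.68715 m³
6.68715 m³ ÷ (1.63871×10⁻⁵ m³/in³) = 408074 in³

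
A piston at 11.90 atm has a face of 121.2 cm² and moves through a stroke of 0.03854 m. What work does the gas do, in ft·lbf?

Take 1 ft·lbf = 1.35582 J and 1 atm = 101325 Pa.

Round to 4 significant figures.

11.90 atm → 1.20577×10⁶ Pa
121.2 cm² → 0.01212 m²
F = P × A = 1.20577×10⁶ × 0.01212 = 14613.9 N
W = F × d = 14613.9 × 0.03854 = 563.22 J
In ft·lbf: 563.22 / 1.35582 = 415.409 ft·lbf

415.4 ft·lbf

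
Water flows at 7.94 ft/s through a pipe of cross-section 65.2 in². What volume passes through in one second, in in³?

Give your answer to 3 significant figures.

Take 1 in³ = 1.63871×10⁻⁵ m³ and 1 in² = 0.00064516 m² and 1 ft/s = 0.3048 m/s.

6210 in³

7.94 ft/s × 0.3048 → 2.42011 m/s
65.2 in² × 0.00064516 → 0.0420644 m²
V = v × A × t = 2.42011 m/s × 0.0420644 m² × 1 s = 0.1018 m³
0.1018 m³ ÷ (1.63871×10⁻⁵ m³/in³) = 6212.2 in³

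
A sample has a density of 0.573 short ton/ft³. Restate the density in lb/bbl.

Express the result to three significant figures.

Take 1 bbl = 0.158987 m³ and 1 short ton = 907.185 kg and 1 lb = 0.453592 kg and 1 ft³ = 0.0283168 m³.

6430 lb/bbl

0.573 short ton/ft³ × 907.185 kg/short ton ÷ 0.0283168 m³/ft³ = 18357.2 kg/m³
18357.2 kg/m³ ÷ 0.453592 kg/lb × 0.158987 m³/bbl = 6434.32 lb/bbl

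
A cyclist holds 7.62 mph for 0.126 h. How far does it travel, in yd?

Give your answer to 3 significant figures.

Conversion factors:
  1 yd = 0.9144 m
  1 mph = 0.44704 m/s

1690 yd

7.62 mph × 0.44704 = 3.40644 m/s
0.126 h × 3600 = 453.6 s
d = v × t = 3.40644 m/s × 453.6 s = 1545.16 m
1545.16 m ÷ (0.9144 m/yd) = 1689.81 yd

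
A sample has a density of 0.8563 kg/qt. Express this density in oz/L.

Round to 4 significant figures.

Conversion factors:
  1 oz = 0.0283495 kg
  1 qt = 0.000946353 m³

31.92 oz/L

0.8563 kg/qt ÷ 0.000946353 m³/qt = 904.842 kg/m³
904.842 kg/m³ ÷ 0.0283495 kg/oz × 0.001 m³/L = 31.9174 oz/L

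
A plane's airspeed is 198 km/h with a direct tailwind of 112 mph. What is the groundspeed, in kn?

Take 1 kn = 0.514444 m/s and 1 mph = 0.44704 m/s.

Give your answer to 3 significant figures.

198 km/h × (1/3.6) = 55 m/s
112 mph × 0.44704 = 50.0685 m/s
Sum: 55 + 50.0685 = 105.068 m/s
In kn: 105.068 / 0.514444 = 204.236 kn

204 kn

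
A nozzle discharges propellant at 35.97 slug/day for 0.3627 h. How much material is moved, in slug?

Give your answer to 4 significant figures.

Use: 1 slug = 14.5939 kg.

35.97 slug/day → 0.00607572 kg/s
0.3627 h → 1305.72 s
m = ṁ × t = 0.00607572 × 1305.72 = 7.93319 kg
In slug: 7.93319 / 14.5939 = 0.543596 slug

0.5436 slug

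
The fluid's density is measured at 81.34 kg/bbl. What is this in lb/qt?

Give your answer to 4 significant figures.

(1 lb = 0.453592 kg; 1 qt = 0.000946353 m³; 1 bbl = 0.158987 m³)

1.067 lb/qt

81.34 kg/bbl ÷ 0.158987 m³/bbl = 511.614 kg/m³
511.614 kg/m³ ÷ 0.453592 kg/lb × 0.000946353 m³/qt = 1.06741 lb/qt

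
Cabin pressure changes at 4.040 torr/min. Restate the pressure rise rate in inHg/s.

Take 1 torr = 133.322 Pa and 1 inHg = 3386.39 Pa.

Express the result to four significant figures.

0.002651 inHg/s

4.040 torr/min × 133.322 Pa/torr ÷ 60 s/min = 8.97701 Pa/s
8.97701 Pa/s ÷ 3386.39 Pa/inHg = 0.00265091 inHg/s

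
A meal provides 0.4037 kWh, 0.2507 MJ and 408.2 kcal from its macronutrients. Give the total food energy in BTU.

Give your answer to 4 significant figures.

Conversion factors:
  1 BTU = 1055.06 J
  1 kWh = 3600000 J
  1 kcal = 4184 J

3234 BTU

0.4037 kWh × 3600000 = 1.45332×10⁶ J
0.2507 MJ × 1000000 = 250700 J
408.2 kcal × 4184 = 1.70791×10⁶ J
Combined: 1.45332×10⁶ + 250700 + 1.70791×10⁶ = 3.41193×10⁶ J
In BTU: 3.41193×10⁶ / 1055.06 = 3233.87 BTU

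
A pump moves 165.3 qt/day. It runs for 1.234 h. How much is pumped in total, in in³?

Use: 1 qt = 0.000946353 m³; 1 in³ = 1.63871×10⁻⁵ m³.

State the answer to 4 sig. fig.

165.3 qt/day → 1.81056×10⁻⁶ m³/s
1.234 h → 4442.4 s
V = Q × t = 1.81056×10⁻⁶ × 4442.4 = 0.00804323 m³
In in³: 0.00804323 / 1.63871×10⁻⁵ = 490.827 in³

490.8 in³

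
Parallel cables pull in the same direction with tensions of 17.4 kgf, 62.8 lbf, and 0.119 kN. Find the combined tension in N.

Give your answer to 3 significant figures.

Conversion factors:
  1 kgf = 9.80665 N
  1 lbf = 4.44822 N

17.4 kgf × 9.80665 = 170.636 N
62.8 lbf × 4.44822 = 279.348 N
0.119 kN × 1000 = 119 N
Total: 170.636 + 279.348 + 119 = 568.984 N

569 N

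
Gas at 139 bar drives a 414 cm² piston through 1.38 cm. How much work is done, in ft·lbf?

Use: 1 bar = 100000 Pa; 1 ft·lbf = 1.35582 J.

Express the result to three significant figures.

139 bar → 1.39×10⁷ Pa
414 cm² → 0.0414 m²
F = P × A = 1.39×10⁷ × 0.0414 = 575460 N
1.38 cm → 0.0138 m
W = F × d = 575460 × 0.0138 = 7941.35 J
In ft·lbf: 7941.35 / 1.35582 = 5857.23 ft·lbf

5860 ft·lbf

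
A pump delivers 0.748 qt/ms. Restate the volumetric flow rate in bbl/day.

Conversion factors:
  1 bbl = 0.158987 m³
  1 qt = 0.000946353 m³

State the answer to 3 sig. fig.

0.748 qt/ms × 0.000946353 m³/qt ÷ 0.001 s/ms = 0.707872 m³/s
0.707872 m³/s ÷ 0.158987 m³/bbl × 86400 s/day = 384686 bbl/day

3.85×10⁵ bbl/day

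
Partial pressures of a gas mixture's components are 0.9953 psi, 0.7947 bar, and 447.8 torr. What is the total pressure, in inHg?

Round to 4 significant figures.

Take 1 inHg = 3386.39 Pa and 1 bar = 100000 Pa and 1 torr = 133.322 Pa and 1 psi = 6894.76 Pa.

43.12 inHg

0.9953 psi × 6894.76 = 6862.35 Pa
0.7947 bar × 100000 = 79470 Pa
447.8 torr × 133.322 = 59701.6 Pa
Sum: 6862.35 + 79470 + 59701.6 = 146034 Pa
In inHg: 146034 / 3386.39 = 43.1238 inHg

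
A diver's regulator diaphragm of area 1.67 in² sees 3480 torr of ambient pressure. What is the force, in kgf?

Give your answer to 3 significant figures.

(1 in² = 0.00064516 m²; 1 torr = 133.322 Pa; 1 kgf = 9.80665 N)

51.0 kgf

3480 torr × 133.322 → 463961 Pa
1.67 in² × 0.00064516 → 0.00107742 m²
F = P × A = 463961 Pa × 0.00107742 m² = 499.881 N
499.881 N ÷ (9.80665 N/kgf) = 50.9737 kgf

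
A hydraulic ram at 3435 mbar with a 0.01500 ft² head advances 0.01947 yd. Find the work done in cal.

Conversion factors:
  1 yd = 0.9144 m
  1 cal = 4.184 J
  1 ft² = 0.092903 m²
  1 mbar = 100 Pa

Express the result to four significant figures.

3435 mbar → 343500 Pa
0.01500 ft² → 0.00139354 m²
F = P × A = 343500 × 0.00139354 = 478.681 N
0.01947 yd → 0.0178034 m
W = F × d = 478.681 × 0.0178034 = 8.52215 J
In cal: 8.52215 / 4.184 = 2.03684 cal

2.037 cal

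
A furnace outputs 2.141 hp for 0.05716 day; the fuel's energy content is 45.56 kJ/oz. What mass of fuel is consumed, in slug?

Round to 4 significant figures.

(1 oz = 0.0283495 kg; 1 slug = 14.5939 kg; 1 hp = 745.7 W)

0.3362 slug

2.141 hp → 1596.54 W
0.05716 day → 4938.62 s
E = P × t = 1596.54 × 4938.62 = 7.8847×10⁶ J
45.56 kJ/oz → 1.60708×10⁶ J/kg
m = E / e_s = 7.8847×10⁶ / 1.60708×10⁶ = 4.90623 kg
In slug: 4.90623 / 14.5939 = 0.336184 slug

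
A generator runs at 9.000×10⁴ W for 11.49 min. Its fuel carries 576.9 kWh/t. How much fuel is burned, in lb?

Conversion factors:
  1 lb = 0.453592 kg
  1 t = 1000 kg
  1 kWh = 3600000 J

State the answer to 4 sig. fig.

65.86 lb

11.49 min → 689.4 s
E = P × t = 90000 × 689.4 = 6.2046×10⁷ J
576.9 kWh/t → 2.07684×10⁶ J/kg
m = E / e_s = 6.2046×10⁷ / 2.07684×10⁶ = 29.8752 kg
In lb: 29.8752 / 0.453592 = 65.8636 lb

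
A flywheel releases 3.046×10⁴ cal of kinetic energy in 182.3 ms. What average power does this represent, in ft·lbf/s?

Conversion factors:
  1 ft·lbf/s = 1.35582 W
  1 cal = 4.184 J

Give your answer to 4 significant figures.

3.046×10⁴ cal × 4.184 = 127445 J
182.3 ms × 0.001 = 0.1823 s
P = E / t = 127445 J / 0.1823 s = 699095 W
699095 W ÷ (1.35582 W/ft·lbf/s) = 515625 ft·lbf/s

5.156×10⁵ ft·lbf/s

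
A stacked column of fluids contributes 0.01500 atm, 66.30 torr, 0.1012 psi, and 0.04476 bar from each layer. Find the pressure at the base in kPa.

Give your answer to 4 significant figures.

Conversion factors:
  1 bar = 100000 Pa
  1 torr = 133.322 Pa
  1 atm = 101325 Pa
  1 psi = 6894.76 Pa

0.01500 atm × 101325 = 1519.88 Pa
66.30 torr × 133.322 = 8839.25 Pa
0.1012 psi × 6894.76 = 697.75 Pa
0.04476 bar × 100000 = 4476 Pa
Total: 1519.88 + 8839.25 + 697.75 + 4476 = 15532.9 Pa
In kPa: 15532.9 / 1000 = 15.5329 kPa

15.53 kPa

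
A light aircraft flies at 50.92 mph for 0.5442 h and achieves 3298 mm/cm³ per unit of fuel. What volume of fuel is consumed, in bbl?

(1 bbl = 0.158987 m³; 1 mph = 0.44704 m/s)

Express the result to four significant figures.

50.92 mph → 22.7633 m/s
0.5442 h → 1959.12 s
d = v × t = 22.7633 × 1959.12 = 44596 m
3298 mm/cm³ → 3.298×10⁶ m/m³
V = d / (distance per unit fuel) = 44596 / 3.298×10⁶ = 0.0135221 m³
In bbl: 0.0135221 / 0.158987 = 0.0850516 bbl

0.08505 bbl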